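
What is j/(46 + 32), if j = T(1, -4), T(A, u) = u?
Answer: -2/39 ≈ -0.051282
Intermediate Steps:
j = -4
j/(46 + 32) = -4/(46 + 32) = -4/78 = (1/78)*(-4) = -2/39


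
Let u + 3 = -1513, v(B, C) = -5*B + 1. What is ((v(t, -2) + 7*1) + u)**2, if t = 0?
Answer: 2274064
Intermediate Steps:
v(B, C) = 1 - 5*B
u = -1516 (u = -3 - 1513 = -1516)
((v(t, -2) + 7*1) + u)**2 = (((1 - 5*0) + 7*1) - 1516)**2 = (((1 + 0) + 7) - 1516)**2 = ((1 + 7) - 1516)**2 = (8 - 1516)**2 = (-1508)**2 = 2274064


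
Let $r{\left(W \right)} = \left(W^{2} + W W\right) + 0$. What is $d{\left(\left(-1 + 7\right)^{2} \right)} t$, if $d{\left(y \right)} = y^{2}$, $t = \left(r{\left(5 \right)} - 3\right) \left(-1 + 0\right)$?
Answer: $-60912$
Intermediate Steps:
$r{\left(W \right)} = 2 W^{2}$ ($r{\left(W \right)} = \left(W^{2} + W^{2}\right) + 0 = 2 W^{2} + 0 = 2 W^{2}$)
$t = -47$ ($t = \left(2 \cdot 5^{2} - 3\right) \left(-1 + 0\right) = \left(2 \cdot 25 - 3\right) \left(-1\right) = \left(50 - 3\right) \left(-1\right) = 47 \left(-1\right) = -47$)
$d{\left(\left(-1 + 7\right)^{2} \right)} t = \left(\left(-1 + 7\right)^{2}\right)^{2} \left(-47\right) = \left(6^{2}\right)^{2} \left(-47\right) = 36^{2} \left(-47\right) = 1296 \left(-47\right) = -60912$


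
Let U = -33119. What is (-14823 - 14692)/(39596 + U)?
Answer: -29515/6477 ≈ -4.5569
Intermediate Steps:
(-14823 - 14692)/(39596 + U) = (-14823 - 14692)/(39596 - 33119) = -29515/6477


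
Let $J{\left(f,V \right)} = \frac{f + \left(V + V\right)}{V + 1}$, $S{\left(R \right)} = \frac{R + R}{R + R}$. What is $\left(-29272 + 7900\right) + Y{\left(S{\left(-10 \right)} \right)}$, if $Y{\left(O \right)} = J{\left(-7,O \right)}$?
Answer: $- \frac{42749}{2} \approx -21375.0$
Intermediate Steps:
$S{\left(R \right)} = 1$ ($S{\left(R \right)} = \frac{2 R}{2 R} = 2 R \frac{1}{2 R} = 1$)
$J{\left(f,V \right)} = \frac{f + 2 V}{1 + V}$
$Y{\left(O \right)} = \frac{-7 + 2 O}{1 + O}$
$\left(-29272 + 7900\right) + Y{\left(S{\left(-10 \right)} \right)} = \left(-29272 + 7900\right) + \frac{-7 + 2 \cdot 1}{1 + 1} = -21372 + \frac{-7 + 2}{2} = -21372 + \frac{1}{2} \left(-5\right) = -21372 - \frac{5}{2} = - \frac{42749}{2}$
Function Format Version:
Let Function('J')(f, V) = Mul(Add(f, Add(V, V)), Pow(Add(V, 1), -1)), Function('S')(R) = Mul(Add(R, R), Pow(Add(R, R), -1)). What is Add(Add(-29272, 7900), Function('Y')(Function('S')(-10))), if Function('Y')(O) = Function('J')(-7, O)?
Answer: Rational(-42749, 2) ≈ -21375.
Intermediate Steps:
Function('S')(R) = 1 (Function('S')(R) = Mul(Mul(2, R), Pow(Mul(2, R), -1)) = Mul(Mul(2, R), Mul(Rational(1, 2), Pow(R, -1))) = 1)
Function('J')(f, V) = Mul(Pow(Add(1, V), -1), Add(f, Mul(2, V))) (Function('J')(f, V) = Mul(Add(f, Mul(2, V)), Pow(Add(1, V), -1)) = Mul(Pow(Add(1, V), -1), Add(f, Mul(2, V))))
Function('Y')(O) = Mul(Pow(Add(1, O), -1), Add(-7, Mul(2, O)))
Add(Add(-29272, 7900), Function('Y')(Function('S')(-10))) = Add(Add(-29272, 7900), Mul(Pow(Add(1, 1), -1), Add(-7, Mul(2, 1)))) = Add(-21372, Mul(Pow(2, -1), Add(-7, 2))) = Add(-21372, Mul(Rational(1, 2), -5)) = Add(-21372, Rational(-5, 2)) = Rational(-42749, 2)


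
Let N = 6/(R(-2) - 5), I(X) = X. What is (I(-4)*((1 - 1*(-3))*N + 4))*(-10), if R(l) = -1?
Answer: 0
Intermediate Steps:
N = -1 (N = 6/(-1 - 5) = 6/(-6) = 6*(-⅙) = -1)
(I(-4)*((1 - 1*(-3))*N + 4))*(-10) = -4*((1 - 1*(-3))*(-1) + 4)*(-10) = -4*((1 + 3)*(-1) + 4)*(-10) = -4*(4*(-1) + 4)*(-10) = -4*(-4 + 4)*(-10) = -4*0*(-10) = 0*(-10) = 0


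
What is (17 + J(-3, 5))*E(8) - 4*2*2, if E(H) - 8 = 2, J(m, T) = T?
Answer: 204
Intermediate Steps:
E(H) = 10 (E(H) = 8 + 2 = 10)
(17 + J(-3, 5))*E(8) - 4*2*2 = (17 + 5)*10 - 4*2*2 = 22*10 - 8*2 = 220 - 16 = 204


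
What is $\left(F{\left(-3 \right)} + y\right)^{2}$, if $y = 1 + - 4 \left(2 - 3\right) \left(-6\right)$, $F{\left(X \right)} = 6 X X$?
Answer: $961$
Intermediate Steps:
$F{\left(X \right)} = 6 X^{2}$
$y = -23$ ($y = 1 + \left(-4\right) \left(-1\right) \left(-6\right) = 1 + 4 \left(-6\right) = 1 - 24 = -23$)
$\left(F{\left(-3 \right)} + y\right)^{2} = \left(6 \left(-3\right)^{2} - 23\right)^{2} = \left(6 \cdot 9 - 23\right)^{2} = \left(54 - 23\right)^{2} = 31^{2} = 961$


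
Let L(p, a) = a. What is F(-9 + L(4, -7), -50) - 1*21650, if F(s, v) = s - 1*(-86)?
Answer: -21580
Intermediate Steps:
F(s, v) = 86 + s (F(s, v) = s + 86 = 86 + s)
F(-9 + L(4, -7), -50) - 1*21650 = (86 + (-9 - 7)) - 1*21650 = (86 - 16) - 21650 = 70 - 21650 = -21580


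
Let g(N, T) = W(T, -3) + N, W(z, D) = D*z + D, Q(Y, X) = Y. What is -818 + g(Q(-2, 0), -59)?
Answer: -646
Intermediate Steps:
W(z, D) = D + D*z
g(N, T) = -3 + N - 3*T (g(N, T) = -3*(1 + T) + N = (-3 - 3*T) + N = -3 + N - 3*T)
-818 + g(Q(-2, 0), -59) = -818 + (-3 - 2 - 3*(-59)) = -818 + (-3 - 2 + 177) = -818 + 172 = -646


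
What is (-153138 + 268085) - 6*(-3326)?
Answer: 134903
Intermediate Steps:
(-153138 + 268085) - 6*(-3326) = 114947 + 19956 = 134903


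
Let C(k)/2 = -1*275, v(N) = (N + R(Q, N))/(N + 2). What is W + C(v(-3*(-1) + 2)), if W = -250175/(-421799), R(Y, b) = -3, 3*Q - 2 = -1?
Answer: -231739275/421799 ≈ -549.41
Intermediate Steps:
Q = 1/3 (Q = 2/3 + (1/3)*(-1) = 2/3 - 1/3 = 1/3 ≈ 0.33333)
v(N) = (-3 + N)/(2 + N) (v(N) = (N - 3)/(N + 2) = (-3 + N)/(2 + N))
W = 250175/421799 (W = -250175*(-1/421799) = 250175/421799 ≈ 0.59311)
C(k) = -550 (C(k) = 2*(-1*275) = 2*(-275) = -550)
W + C(v(-3*(-1) + 2)) = 250175/421799 - 550 = -231739275/421799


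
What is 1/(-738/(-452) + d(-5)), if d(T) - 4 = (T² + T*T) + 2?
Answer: 226/13025 ≈ 0.017351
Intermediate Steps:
d(T) = 6 + 2*T² (d(T) = 4 + ((T² + T*T) + 2) = 4 + ((T² + T²) + 2) = 4 + (2*T² + 2) = 4 + (2 + 2*T²) = 6 + 2*T²)
1/(-738/(-452) + d(-5)) = 1/(-738/(-452) + (6 + 2*(-5)²)) = 1/(-738*(-1/452) + (6 + 2*25)) = 1/(369/226 + (6 + 50)) = 1/(369/226 + 56) = 1/(13025/226) = 226/13025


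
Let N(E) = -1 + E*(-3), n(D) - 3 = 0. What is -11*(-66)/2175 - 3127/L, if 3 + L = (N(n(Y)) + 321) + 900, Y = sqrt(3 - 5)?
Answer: -1974739/875800 ≈ -2.2548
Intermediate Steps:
Y = I*sqrt(2) (Y = sqrt(-2) = I*sqrt(2) ≈ 1.4142*I)
n(D) = 3 (n(D) = 3 + 0 = 3)
N(E) = -1 - 3*E
L = 1208 (L = -3 + (((-1 - 3*3) + 321) + 900) = -3 + (((-1 - 9) + 321) + 900) = -3 + ((-10 + 321) + 900) = -3 + (311 + 900) = -3 + 1211 = 1208)
-11*(-66)/2175 - 3127/L = -11*(-66)/2175 - 3127/1208 = 726*(1/2175) - 3127*1/1208 = 242/725 - 3127/1208 = -1974739/875800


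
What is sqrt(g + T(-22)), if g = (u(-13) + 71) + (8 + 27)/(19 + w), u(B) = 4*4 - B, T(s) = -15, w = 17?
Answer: sqrt(3095)/6 ≈ 9.2721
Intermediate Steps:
u(B) = 16 - B
g = 3635/36 (g = ((16 - 1*(-13)) + 71) + (8 + 27)/(19 + 17) = ((16 + 13) + 71) + 35/36 = (29 + 71) + 35*(1/36) = 100 + 35/36 = 3635/36 ≈ 100.97)
sqrt(g + T(-22)) = sqrt(3635/36 - 15) = sqrt(3095/36) = sqrt(3095)/6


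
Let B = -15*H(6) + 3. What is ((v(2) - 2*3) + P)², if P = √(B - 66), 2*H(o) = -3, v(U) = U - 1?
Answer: (10 - 9*I*√2)²/4 ≈ -15.5 - 63.64*I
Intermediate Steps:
v(U) = -1 + U
H(o) = -3/2 (H(o) = (½)*(-3) = -3/2)
B = 51/2 (B = -15*(-3)/2 + 3 = -5*(-9/2) + 3 = 45/2 + 3 = 51/2 ≈ 25.500)
P = 9*I*√2/2 (P = √(51/2 - 66) = √(-81/2) = 9*I*√2/2 ≈ 6.364*I)
((v(2) - 2*3) + P)² = (((-1 + 2) - 2*3) + 9*I*√2/2)² = ((1 - 6) + 9*I*√2/2)² = (-5 + 9*I*√2/2)²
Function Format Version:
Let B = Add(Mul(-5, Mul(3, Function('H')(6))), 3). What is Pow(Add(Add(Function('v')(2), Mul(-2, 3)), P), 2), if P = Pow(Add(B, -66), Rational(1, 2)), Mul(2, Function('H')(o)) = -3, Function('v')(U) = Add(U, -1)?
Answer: Mul(Rational(1, 4), Pow(Add(10, Mul(-9, I, Pow(2, Rational(1, 2)))), 2)) ≈ Add(-15.500, Mul(-63.640, I))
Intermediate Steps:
Function('v')(U) = Add(-1, U)
Function('H')(o) = Rational(-3, 2) (Function('H')(o) = Mul(Rational(1, 2), -3) = Rational(-3, 2))
B = Rational(51, 2) (B = Add(Mul(-5, Mul(3, Rational(-3, 2))), 3) = Add(Mul(-5, Rational(-9, 2)), 3) = Add(Rational(45, 2), 3) = Rational(51, 2) ≈ 25.500)
P = Mul(Rational(9, 2), I, Pow(2, Rational(1, 2))) (P = Pow(Add(Rational(51, 2), -66), Rational(1, 2)) = Pow(Rational(-81, 2), Rational(1, 2)) = Mul(Rational(9, 2), I, Pow(2, Rational(1, 2))) ≈ Mul(6.3640, I))
Pow(Add(Add(Function('v')(2), Mul(-2, 3)), P), 2) = Pow(Add(Add(Add(-1, 2), Mul(-2, 3)), Mul(Rational(9, 2), I, Pow(2, Rational(1, 2)))), 2) = Pow(Add(Add(1, -6), Mul(Rational(9, 2), I, Pow(2, Rational(1, 2)))), 2) = Pow(Add(-5, Mul(Rational(9, 2), I, Pow(2, Rational(1, 2)))), 2)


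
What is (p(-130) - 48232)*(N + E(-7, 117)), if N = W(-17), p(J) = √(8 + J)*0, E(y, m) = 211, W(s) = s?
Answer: -9357008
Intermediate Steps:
p(J) = 0
N = -17
(p(-130) - 48232)*(N + E(-7, 117)) = (0 - 48232)*(-17 + 211) = -48232*194 = -9357008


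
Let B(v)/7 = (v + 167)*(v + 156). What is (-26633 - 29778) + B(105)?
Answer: 440533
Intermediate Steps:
B(v) = 7*(156 + v)*(167 + v) (B(v) = 7*((v + 167)*(v + 156)) = 7*((167 + v)*(156 + v)) = 7*((156 + v)*(167 + v)) = 7*(156 + v)*(167 + v))
(-26633 - 29778) + B(105) = (-26633 - 29778) + (182364 + 7*105**2 + 2261*105) = -56411 + (182364 + 7*11025 + 237405) = -56411 + (182364 + 77175 + 237405) = -56411 + 496944 = 440533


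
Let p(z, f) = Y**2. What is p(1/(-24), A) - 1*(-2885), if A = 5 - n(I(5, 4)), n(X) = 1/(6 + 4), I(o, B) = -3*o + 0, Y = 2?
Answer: 2889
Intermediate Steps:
I(o, B) = -3*o
n(X) = 1/10
A = 49/10 (A = 5 - 1*1/10 = 5 - 1/10 = 49/10 ≈ 4.9000)
p(z, f) = 4 (p(z, f) = 2**2 = 4)
p(1/(-24), A) - 1*(-2885) = 4 - 1*(-2885) = 4 + 2885 = 2889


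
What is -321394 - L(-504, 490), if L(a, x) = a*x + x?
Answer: -74924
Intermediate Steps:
L(a, x) = x + a*x
-321394 - L(-504, 490) = -321394 - 490*(1 - 504) = -321394 - 490*(-503) = -321394 - 1*(-246470) = -321394 + 246470 = -74924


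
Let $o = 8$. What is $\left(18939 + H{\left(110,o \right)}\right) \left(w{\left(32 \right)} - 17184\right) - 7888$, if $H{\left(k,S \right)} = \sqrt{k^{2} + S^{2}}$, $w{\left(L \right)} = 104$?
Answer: $-323486008 - 34160 \sqrt{3041} \approx -3.2537 \cdot 10^{8}$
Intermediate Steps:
$H{\left(k,S \right)} = \sqrt{S^{2} + k^{2}}$
$\left(18939 + H{\left(110,o \right)}\right) \left(w{\left(32 \right)} - 17184\right) - 7888 = \left(18939 + \sqrt{8^{2} + 110^{2}}\right) \left(104 - 17184\right) - 7888 = \left(18939 + \sqrt{64 + 12100}\right) \left(-17080\right) - 7888 = \left(18939 + \sqrt{12164}\right) \left(-17080\right) - 7888 = \left(18939 + 2 \sqrt{3041}\right) \left(-17080\right) - 7888 = \left(-323478120 - 34160 \sqrt{3041}\right) - 7888 = -323486008 - 34160 \sqrt{3041}$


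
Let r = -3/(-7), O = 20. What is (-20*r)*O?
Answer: -1200/7 ≈ -171.43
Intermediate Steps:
r = 3/7 (r = -3*(-⅐) = 3/7 ≈ 0.42857)
(-20*r)*O = -20*3/7*20 = -60/7*20 = -1200/7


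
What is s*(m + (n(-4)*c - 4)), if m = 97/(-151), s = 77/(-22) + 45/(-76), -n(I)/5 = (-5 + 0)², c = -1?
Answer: -2826057/5738 ≈ -492.52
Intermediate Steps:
n(I) = -125 (n(I) = -5*(-5 + 0)² = -5*(-5)² = -5*25 = -125)
s = -311/76 (s = 77*(-1/22) + 45*(-1/76) = -7/2 - 45/76 = -311/76 ≈ -4.0921)
m = -97/151 (m = 97*(-1/151) = -97/151 ≈ -0.64238)
s*(m + (n(-4)*c - 4)) = -311*(-97/151 + (-125*(-1) - 4))/76 = -311*(-97/151 + (125 - 4))/76 = -311*(-97/151 + 121)/76 = -311/76*18174/151 = -2826057/5738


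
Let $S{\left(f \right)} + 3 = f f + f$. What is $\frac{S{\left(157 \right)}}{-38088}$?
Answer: $- \frac{24803}{38088} \approx -0.6512$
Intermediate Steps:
$S{\left(f \right)} = -3 + f + f^{2}$ ($S{\left(f \right)} = -3 + \left(f f + f\right) = -3 + \left(f^{2} + f\right) = -3 + \left(f + f^{2}\right) = -3 + f + f^{2}$)
$\frac{S{\left(157 \right)}}{-38088} = \frac{-3 + 157 + 157^{2}}{-38088} = \left(-3 + 157 + 24649\right) \left(- \frac{1}{38088}\right) = 24803 \left(- \frac{1}{38088}\right) = - \frac{24803}{38088}$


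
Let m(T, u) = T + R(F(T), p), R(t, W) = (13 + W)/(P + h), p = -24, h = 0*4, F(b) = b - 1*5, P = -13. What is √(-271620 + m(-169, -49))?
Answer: I*√45932198/13 ≈ 521.33*I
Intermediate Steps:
F(b) = -5 + b (F(b) = b - 5 = -5 + b)
h = 0
R(t, W) = -1 - W/13 (R(t, W) = (13 + W)/(-13 + 0) = (13 + W)/(-13) = (13 + W)*(-1/13) = -1 - W/13)
m(T, u) = 11/13 + T (m(T, u) = T + (-1 - 1/13*(-24)) = T + (-1 + 24/13) = T + 11/13 = 11/13 + T)
√(-271620 + m(-169, -49)) = √(-271620 + (11/13 - 169)) = √(-271620 - 2186/13) = √(-3533246/13) = I*√45932198/13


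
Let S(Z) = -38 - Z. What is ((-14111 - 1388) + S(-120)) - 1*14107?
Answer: -29524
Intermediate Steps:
((-14111 - 1388) + S(-120)) - 1*14107 = ((-14111 - 1388) + (-38 - 1*(-120))) - 1*14107 = (-15499 + (-38 + 120)) - 14107 = (-15499 + 82) - 14107 = -15417 - 14107 = -29524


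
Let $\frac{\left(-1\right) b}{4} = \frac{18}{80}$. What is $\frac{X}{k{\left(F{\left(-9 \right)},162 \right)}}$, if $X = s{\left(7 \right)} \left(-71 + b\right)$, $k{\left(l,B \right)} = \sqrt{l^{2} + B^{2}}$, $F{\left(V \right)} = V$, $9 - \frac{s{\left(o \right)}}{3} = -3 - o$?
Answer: $- \frac{13661 \sqrt{13}}{1950} \approx -25.259$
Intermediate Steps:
$s{\left(o \right)} = 36 + 3 o$ ($s{\left(o \right)} = 27 - 3 \left(-3 - o\right) = 27 + \left(9 + 3 o\right) = 36 + 3 o$)
$b = - \frac{9}{10}$ ($b = - 4 \cdot \frac{18}{80} = - 4 \cdot 18 \cdot \frac{1}{80} = \left(-4\right) \frac{9}{40} = - \frac{9}{10} \approx -0.9$)
$k{\left(l,B \right)} = \sqrt{B^{2} + l^{2}}$
$X = - \frac{40983}{10}$ ($X = \left(36 + 3 \cdot 7\right) \left(-71 - \frac{9}{10}\right) = \left(36 + 21\right) \left(- \frac{719}{10}\right) = 57 \left(- \frac{719}{10}\right) = - \frac{40983}{10} \approx -4098.3$)
$\frac{X}{k{\left(F{\left(-9 \right)},162 \right)}} = - \frac{40983}{10 \sqrt{162^{2} + \left(-9\right)^{2}}} = - \frac{40983}{10 \sqrt{26244 + 81}} = - \frac{40983}{10 \sqrt{26325}} = - \frac{40983}{10 \cdot 45 \sqrt{13}} = - \frac{40983 \frac{\sqrt{13}}{585}}{10} = - \frac{13661 \sqrt{13}}{1950}$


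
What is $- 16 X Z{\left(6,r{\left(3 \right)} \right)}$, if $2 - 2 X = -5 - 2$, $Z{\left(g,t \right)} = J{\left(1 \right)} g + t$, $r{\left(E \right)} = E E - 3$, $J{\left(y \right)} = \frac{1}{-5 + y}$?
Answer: $-324$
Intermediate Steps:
$r{\left(E \right)} = -3 + E^{2}$ ($r{\left(E \right)} = E^{2} - 3 = -3 + E^{2}$)
$Z{\left(g,t \right)} = t - \frac{g}{4}$ ($Z{\left(g,t \right)} = \frac{g}{-5 + 1} + t = \frac{g}{-4} + t = - \frac{g}{4} + t = t - \frac{g}{4}$)
$X = \frac{9}{2}$ ($X = 1 - \frac{-5 - 2}{2} = 1 - - \frac{7}{2} = 1 + \frac{7}{2} = \frac{9}{2} \approx 4.5$)
$- 16 X Z{\left(6,r{\left(3 \right)} \right)} = \left(-16\right) \frac{9}{2} \left(\left(-3 + 3^{2}\right) - \frac{3}{2}\right) = - 72 \left(\left(-3 + 9\right) - \frac{3}{2}\right) = - 72 \left(6 - \frac{3}{2}\right) = \left(-72\right) \frac{9}{2} = -324$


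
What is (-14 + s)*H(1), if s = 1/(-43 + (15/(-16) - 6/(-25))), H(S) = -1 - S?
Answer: 490212/17479 ≈ 28.046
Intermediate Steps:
s = -400/17479 (s = 1/(-43 + (15*(-1/16) - 6*(-1/25))) = 1/(-43 + (-15/16 + 6/25)) = 1/(-43 - 279/400) = 1/(-17479/400) = -400/17479 ≈ -0.022885)
(-14 + s)*H(1) = (-14 - 400/17479)*(-1 - 1*1) = -245106*(-1 - 1)/17479 = -245106/17479*(-2) = 490212/17479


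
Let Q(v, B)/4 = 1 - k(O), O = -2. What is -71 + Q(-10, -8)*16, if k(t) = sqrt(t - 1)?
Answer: -7 - 64*I*sqrt(3) ≈ -7.0 - 110.85*I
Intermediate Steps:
k(t) = sqrt(-1 + t)
Q(v, B) = 4 - 4*I*sqrt(3) (Q(v, B) = 4*(1 - sqrt(-1 - 2)) = 4*(1 - sqrt(-3)) = 4*(1 - I*sqrt(3)) = 4 - 4*I*sqrt(3))
-71 + Q(-10, -8)*16 = -71 + (4 - 4*I*sqrt(3))*16 = -71 + (64 - 64*I*sqrt(3)) = -7 - 64*I*sqrt(3)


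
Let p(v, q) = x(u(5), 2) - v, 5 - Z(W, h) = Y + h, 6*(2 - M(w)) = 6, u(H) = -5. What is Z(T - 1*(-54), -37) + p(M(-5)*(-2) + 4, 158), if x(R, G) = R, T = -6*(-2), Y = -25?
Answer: 60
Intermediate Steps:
T = 12
M(w) = 1 (M(w) = 2 - 1/6*6 = 2 - 1 = 1)
Z(W, h) = 30 - h (Z(W, h) = 5 - (-25 + h) = 5 + (25 - h) = 30 - h)
p(v, q) = -5 - v
Z(T - 1*(-54), -37) + p(M(-5)*(-2) + 4, 158) = (30 - 1*(-37)) + (-5 - (1*(-2) + 4)) = (30 + 37) + (-5 - (-2 + 4)) = 67 + (-5 - 1*2) = 67 + (-5 - 2) = 67 - 7 = 60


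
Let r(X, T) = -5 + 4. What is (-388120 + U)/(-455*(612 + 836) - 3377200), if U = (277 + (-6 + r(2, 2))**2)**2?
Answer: 70461/1009010 ≈ 0.069832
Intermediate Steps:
r(X, T) = -1
U = 106276 (U = (277 + (-6 - 1)**2)**2 = (277 + (-7)**2)**2 = (277 + 49)**2 = 326**2 = 106276)
(-388120 + U)/(-455*(612 + 836) - 3377200) = (-388120 + 106276)/(-455*(612 + 836) - 3377200) = -281844/(-455*1448 - 3377200) = -281844/(-658840 - 3377200) = -281844/(-4036040) = -281844*(-1/4036040) = 70461/1009010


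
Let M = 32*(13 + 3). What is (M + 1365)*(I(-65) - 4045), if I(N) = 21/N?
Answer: -493549642/65 ≈ -7.5931e+6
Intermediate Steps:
M = 512 (M = 32*16 = 512)
(M + 1365)*(I(-65) - 4045) = (512 + 1365)*(21/(-65) - 4045) = 1877*(21*(-1/65) - 4045) = 1877*(-21/65 - 4045) = 1877*(-262946/65) = -493549642/65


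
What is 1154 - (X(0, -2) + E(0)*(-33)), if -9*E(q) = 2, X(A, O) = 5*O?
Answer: 3470/3 ≈ 1156.7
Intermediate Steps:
E(q) = -2/9 (E(q) = -⅑*2 = -2/9)
1154 - (X(0, -2) + E(0)*(-33)) = 1154 - (5*(-2) - 2/9*(-33)) = 1154 - (-10 + 22/3) = 1154 - 1*(-8/3) = 1154 + 8/3 = 3470/3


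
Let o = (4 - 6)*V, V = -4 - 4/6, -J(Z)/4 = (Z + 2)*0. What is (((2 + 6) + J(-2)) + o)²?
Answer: 2704/9 ≈ 300.44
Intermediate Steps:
J(Z) = 0 (J(Z) = -4*(Z + 2)*0 = -4*(2 + Z)*0 = -4*0 = 0)
V = -14/3 (V = -4 - 4*⅙ = -4 - ⅔ = -14/3 ≈ -4.6667)
o = 28/3 (o = (4 - 6)*(-14/3) = -2*(-14/3) = 28/3 ≈ 9.3333)
(((2 + 6) + J(-2)) + o)² = (((2 + 6) + 0) + 28/3)² = ((8 + 0) + 28/3)² = (8 + 28/3)² = (52/3)² = 2704/9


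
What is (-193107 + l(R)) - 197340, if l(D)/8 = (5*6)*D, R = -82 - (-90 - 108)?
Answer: -362607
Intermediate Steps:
R = 116 (R = -82 - 1*(-198) = -82 + 198 = 116)
l(D) = 240*D (l(D) = 8*((5*6)*D) = 8*(30*D) = 240*D)
(-193107 + l(R)) - 197340 = (-193107 + 240*116) - 197340 = (-193107 + 27840) - 197340 = -165267 - 197340 = -362607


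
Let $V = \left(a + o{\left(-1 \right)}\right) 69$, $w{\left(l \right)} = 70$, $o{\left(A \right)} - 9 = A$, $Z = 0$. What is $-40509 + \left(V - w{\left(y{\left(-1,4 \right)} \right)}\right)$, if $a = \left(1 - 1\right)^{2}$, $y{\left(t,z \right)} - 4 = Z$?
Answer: $-40027$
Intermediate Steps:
$o{\left(A \right)} = 9 + A$
$y{\left(t,z \right)} = 4$ ($y{\left(t,z \right)} = 4 + 0 = 4$)
$a = 0$ ($a = 0^{2} = 0$)
$V = 552$ ($V = \left(0 + \left(9 - 1\right)\right) 69 = \left(0 + 8\right) 69 = 8 \cdot 69 = 552$)
$-40509 + \left(V - w{\left(y{\left(-1,4 \right)} \right)}\right) = -40509 + \left(552 - 70\right) = -40509 + 482 = -40027$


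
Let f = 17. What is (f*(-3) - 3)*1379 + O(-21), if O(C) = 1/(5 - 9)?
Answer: -297865/4 ≈ -74466.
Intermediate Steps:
O(C) = -¼ (O(C) = 1/(-4) = -¼)
(f*(-3) - 3)*1379 + O(-21) = (17*(-3) - 3)*1379 - ¼ = (-51 - 3)*1379 - ¼ = -54*1379 - ¼ = -74466 - ¼ = -297865/4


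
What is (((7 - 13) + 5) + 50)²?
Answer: 2401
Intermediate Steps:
(((7 - 13) + 5) + 50)² = ((-6 + 5) + 50)² = (-1 + 50)² = 49² = 2401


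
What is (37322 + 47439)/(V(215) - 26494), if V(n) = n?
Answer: -84761/26279 ≈ -3.2254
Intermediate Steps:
(37322 + 47439)/(V(215) - 26494) = (37322 + 47439)/(215 - 26494) = 84761/(-26279) = 84761*(-1/26279) = -84761/26279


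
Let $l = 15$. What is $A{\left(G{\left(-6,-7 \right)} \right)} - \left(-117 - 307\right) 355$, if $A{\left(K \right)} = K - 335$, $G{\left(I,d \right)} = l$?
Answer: $150200$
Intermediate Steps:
$G{\left(I,d \right)} = 15$
$A{\left(K \right)} = -335 + K$ ($A{\left(K \right)} = K - 335 = -335 + K$)
$A{\left(G{\left(-6,-7 \right)} \right)} - \left(-117 - 307\right) 355 = \left(-335 + 15\right) - \left(-117 - 307\right) 355 = -320 - \left(-424\right) 355 = -320 - -150520 = -320 + 150520 = 150200$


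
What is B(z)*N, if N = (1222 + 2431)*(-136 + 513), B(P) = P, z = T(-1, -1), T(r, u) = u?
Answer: -1377181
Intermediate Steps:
z = -1
N = 1377181 (N = 3653*377 = 1377181)
B(z)*N = -1*1377181 = -1377181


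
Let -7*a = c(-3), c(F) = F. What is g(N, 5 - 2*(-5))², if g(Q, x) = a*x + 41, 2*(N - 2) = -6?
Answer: 110224/49 ≈ 2249.5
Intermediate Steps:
a = 3/7 (a = -⅐*(-3) = 3/7 ≈ 0.42857)
N = -1 (N = 2 + (½)*(-6) = 2 - 3 = -1)
g(Q, x) = 41 + 3*x/7 (g(Q, x) = 3*x/7 + 41 = 41 + 3*x/7)
g(N, 5 - 2*(-5))² = (41 + 3*(5 - 2*(-5))/7)² = (41 + 3*(5 + 10)/7)² = (41 + (3/7)*15)² = (41 + 45/7)² = (332/7)² = 110224/49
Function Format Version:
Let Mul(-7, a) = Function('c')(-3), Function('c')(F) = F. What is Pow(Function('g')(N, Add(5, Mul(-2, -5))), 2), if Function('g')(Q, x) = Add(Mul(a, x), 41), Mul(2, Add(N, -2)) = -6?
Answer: Rational(110224, 49) ≈ 2249.5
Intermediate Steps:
a = Rational(3, 7) (a = Mul(Rational(-1, 7), -3) = Rational(3, 7) ≈ 0.42857)
N = -1 (N = Add(2, Mul(Rational(1, 2), -6)) = Add(2, -3) = -1)
Function('g')(Q, x) = Add(41, Mul(Rational(3, 7), x)) (Function('g')(Q, x) = Add(Mul(Rational(3, 7), x), 41) = Add(41, Mul(Rational(3, 7), x)))
Pow(Function('g')(N, Add(5, Mul(-2, -5))), 2) = Pow(Add(41, Mul(Rational(3, 7), Add(5, Mul(-2, -5)))), 2) = Pow(Add(41, Mul(Rational(3, 7), Add(5, 10))), 2) = Pow(Add(41, Mul(Rational(3, 7), 15)), 2) = Pow(Add(41, Rational(45, 7)), 2) = Pow(Rational(332, 7), 2) = Rational(110224, 49)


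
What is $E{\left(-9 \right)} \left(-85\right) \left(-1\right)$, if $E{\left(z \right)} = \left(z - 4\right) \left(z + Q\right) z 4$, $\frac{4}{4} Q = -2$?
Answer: $-437580$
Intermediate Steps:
$Q = -2$
$E{\left(z \right)} = 4 z \left(-4 + z\right) \left(-2 + z\right)$ ($E{\left(z \right)} = \left(z - 4\right) \left(z - 2\right) z 4 = \left(-4 + z\right) \left(-2 + z\right) z 4 = z \left(-4 + z\right) \left(-2 + z\right) 4 = 4 z \left(-4 + z\right) \left(-2 + z\right)$)
$E{\left(-9 \right)} \left(-85\right) \left(-1\right) = 4 \left(-9\right) \left(8 + \left(-9\right)^{2} - -54\right) \left(-85\right) \left(-1\right) = 4 \left(-9\right) \left(8 + 81 + 54\right) \left(-85\right) \left(-1\right) = 4 \left(-9\right) 143 \left(-85\right) \left(-1\right) = \left(-5148\right) \left(-85\right) \left(-1\right) = 437580 \left(-1\right) = -437580$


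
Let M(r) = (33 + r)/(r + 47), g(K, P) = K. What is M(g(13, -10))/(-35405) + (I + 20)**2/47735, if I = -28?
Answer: 13375939/10140346050 ≈ 0.0013191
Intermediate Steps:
M(r) = (33 + r)/(47 + r)
M(g(13, -10))/(-35405) + (I + 20)**2/47735 = ((33 + 13)/(47 + 13))/(-35405) + (-28 + 20)**2/47735 = (46/60)*(-1/35405) + (-8)**2*(1/47735) = ((1/60)*46)*(-1/35405) + 64*(1/47735) = (23/30)*(-1/35405) + 64/47735 = -23/1062150 + 64/47735 = 13375939/10140346050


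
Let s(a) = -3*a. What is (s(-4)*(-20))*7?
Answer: -1680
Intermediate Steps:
(s(-4)*(-20))*7 = (-3*(-4)*(-20))*7 = (12*(-20))*7 = -240*7 = -1680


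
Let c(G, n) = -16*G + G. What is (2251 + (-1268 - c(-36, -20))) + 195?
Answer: 638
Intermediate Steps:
c(G, n) = -15*G
(2251 + (-1268 - c(-36, -20))) + 195 = (2251 + (-1268 - (-15)*(-36))) + 195 = (2251 + (-1268 - 1*540)) + 195 = (2251 + (-1268 - 540)) + 195 = (2251 - 1808) + 195 = 443 + 195 = 638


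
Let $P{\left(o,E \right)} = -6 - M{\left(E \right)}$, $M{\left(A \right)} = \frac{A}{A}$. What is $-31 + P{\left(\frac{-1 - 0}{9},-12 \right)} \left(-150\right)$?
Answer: $1019$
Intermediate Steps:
$M{\left(A \right)} = 1$
$P{\left(o,E \right)} = -7$ ($P{\left(o,E \right)} = -6 - 1 = -7$)
$-31 + P{\left(\frac{-1 - 0}{9},-12 \right)} \left(-150\right) = -31 - -1050 = -31 + 1050 = 1019$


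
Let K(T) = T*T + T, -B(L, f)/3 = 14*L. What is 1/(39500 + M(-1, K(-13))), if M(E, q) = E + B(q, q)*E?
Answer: 1/46051 ≈ 2.1715e-5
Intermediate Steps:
B(L, f) = -42*L
K(T) = T + T**2 (K(T) = T**2 + T = T + T**2)
M(E, q) = E - 42*E*q (M(E, q) = E + (-42*q)*E = E - 42*E*q)
1/(39500 + M(-1, K(-13))) = 1/(39500 - (1 - (-546)*(1 - 13))) = 1/(39500 - (1 - (-546)*(-12))) = 1/(39500 - (1 - 42*156)) = 1/(39500 - (1 - 6552)) = 1/(39500 - 1*(-6551)) = 1/(39500 + 6551) = 1/46051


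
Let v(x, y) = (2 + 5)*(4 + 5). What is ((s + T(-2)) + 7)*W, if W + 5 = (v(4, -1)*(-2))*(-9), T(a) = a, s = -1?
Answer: 4516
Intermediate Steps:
v(x, y) = 63 (v(x, y) = 7*9 = 63)
W = 1129 (W = -5 + (63*(-2))*(-9) = -5 - 126*(-9) = -5 + 1134 = 1129)
((s + T(-2)) + 7)*W = ((-1 - 2) + 7)*1129 = (-3 + 7)*1129 = 4*1129 = 4516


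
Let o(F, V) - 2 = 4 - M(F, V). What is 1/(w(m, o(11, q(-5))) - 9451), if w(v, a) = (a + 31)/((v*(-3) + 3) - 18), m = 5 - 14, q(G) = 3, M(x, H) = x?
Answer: -6/56693 ≈ -0.00010583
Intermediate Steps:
o(F, V) = 6 - F (o(F, V) = 2 + (4 - F) = 6 - F)
m = -9
w(v, a) = (31 + a)/(-15 - 3*v) (w(v, a) = (31 + a)/((-3*v + 3) - 18) = (31 + a)/((3 - 3*v) - 18) = (31 + a)/(-15 - 3*v))
1/(w(m, o(11, q(-5))) - 9451) = 1/((-31 - (6 - 1*11))/(3*(5 - 9)) - 9451) = 1/((⅓)*(-31 - (6 - 11))/(-4) - 9451) = 1/((⅓)*(-¼)*(-31 - 1*(-5)) - 9451) = 1/((⅓)*(-¼)*(-31 + 5) - 9451) = 1/((⅓)*(-¼)*(-26) - 9451) = 1/(13/6 - 9451) = 1/(-56693/6) = -6/56693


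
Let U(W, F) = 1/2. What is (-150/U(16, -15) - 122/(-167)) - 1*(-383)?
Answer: 13983/167 ≈ 83.731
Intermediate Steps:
U(W, F) = 1/2
(-150/U(16, -15) - 122/(-167)) - 1*(-383) = (-150/1/2 - 122/(-167)) - 1*(-383) = (-150*2 - 122*(-1/167)) + 383 = (-300 + 122/167) + 383 = -49978/167 + 383 = 13983/167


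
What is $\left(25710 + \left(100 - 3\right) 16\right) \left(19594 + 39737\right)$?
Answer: $1617481722$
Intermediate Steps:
$\left(25710 + \left(100 - 3\right) 16\right) \left(19594 + 39737\right) = \left(25710 + 97 \cdot 16\right) 59331 = \left(25710 + 1552\right) 59331 = 27262 \cdot 59331 = 1617481722$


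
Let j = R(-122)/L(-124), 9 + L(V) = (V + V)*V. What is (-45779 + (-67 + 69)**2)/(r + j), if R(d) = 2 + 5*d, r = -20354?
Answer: 281452165/125148726 ≈ 2.2489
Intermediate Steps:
L(V) = -9 + 2*V**2 (L(V) = -9 + (V + V)*V = -9 + (2*V)*V = -9 + 2*V**2)
j = -608/30743 (j = (2 + 5*(-122))/(-9 + 2*(-124)**2) = (2 - 610)/(-9 + 2*15376) = -608/(-9 + 30752) = -608/30743 ≈ -0.019777)
(-45779 + (-67 + 69)**2)/(r + j) = (-45779 + (-67 + 69)**2)/(-20354 - 608/30743) = (-45779 + 2**2)/(-625743630/30743) = (-45779 + 4)*(-30743/625743630) = -45775*(-30743/625743630) = 281452165/125148726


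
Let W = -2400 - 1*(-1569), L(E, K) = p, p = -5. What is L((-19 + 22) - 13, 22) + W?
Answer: -836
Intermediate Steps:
L(E, K) = -5
W = -831 (W = -2400 + 1569 = -831)
L((-19 + 22) - 13, 22) + W = -5 - 831 = -836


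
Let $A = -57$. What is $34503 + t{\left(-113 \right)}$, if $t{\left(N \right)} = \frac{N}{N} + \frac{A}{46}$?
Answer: $\frac{1587127}{46} \approx 34503.0$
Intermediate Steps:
$t{\left(N \right)} = - \frac{11}{46}$ ($t{\left(N \right)} = \frac{N}{N} - \frac{57}{46} = 1 - \frac{57}{46} = - \frac{11}{46}$)
$34503 + t{\left(-113 \right)} = 34503 - \frac{11}{46} = \frac{1587127}{46}$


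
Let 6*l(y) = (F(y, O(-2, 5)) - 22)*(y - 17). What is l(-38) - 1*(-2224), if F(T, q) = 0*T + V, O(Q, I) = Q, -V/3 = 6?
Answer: 7772/3 ≈ 2590.7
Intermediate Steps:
V = -18 (V = -3*6 = -18)
F(T, q) = -18 (F(T, q) = 0*T - 18 = 0 - 18 = -18)
l(y) = 340/3 - 20*y/3 (l(y) = ((-18 - 22)*(y - 17))/6 = (-40*(-17 + y))/6 = (680 - 40*y)/6 = 340/3 - 20*y/3)
l(-38) - 1*(-2224) = (340/3 - 20/3*(-38)) - 1*(-2224) = (340/3 + 760/3) + 2224 = 1100/3 + 2224 = 7772/3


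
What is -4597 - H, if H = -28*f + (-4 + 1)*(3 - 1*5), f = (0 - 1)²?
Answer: -4575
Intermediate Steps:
f = 1 (f = (-1)² = 1)
H = -22 (H = -28*1 + (-4 + 1)*(3 - 1*5) = -28 - 3*(3 - 5) = -28 - 3*(-2) = -28 + 6 = -22)
-4597 - H = -4597 - 1*(-22) = -4597 + 22 = -4575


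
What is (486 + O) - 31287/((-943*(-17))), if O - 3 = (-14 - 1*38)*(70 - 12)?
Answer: -40541624/16031 ≈ -2529.0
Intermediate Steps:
O = -3013 (O = 3 + (-14 - 1*38)*(70 - 12) = 3 + (-14 - 38)*58 = 3 - 52*58 = 3 - 3016 = -3013)
(486 + O) - 31287/((-943*(-17))) = (486 - 3013) - 31287/((-943*(-17))) = -2527 - 31287/16031 = -40541624/16031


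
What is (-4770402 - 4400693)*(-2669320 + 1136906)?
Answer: 14053914373330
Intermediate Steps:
(-4770402 - 4400693)*(-2669320 + 1136906) = -9171095*(-1532414) = 14053914373330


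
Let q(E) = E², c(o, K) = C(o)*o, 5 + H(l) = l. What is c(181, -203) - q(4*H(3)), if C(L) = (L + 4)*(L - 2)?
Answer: 5993751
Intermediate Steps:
C(L) = (-2 + L)*(4 + L) (C(L) = (4 + L)*(-2 + L) = (-2 + L)*(4 + L))
H(l) = -5 + l
c(o, K) = o*(-8 + o² + 2*o) (c(o, K) = (-8 + o² + 2*o)*o = o*(-8 + o² + 2*o))
c(181, -203) - q(4*H(3)) = 181*(-8 + 181² + 2*181) - (4*(-5 + 3))² = 181*(-8 + 32761 + 362) - (4*(-2))² = 181*33115 - 1*(-8)² = 5993815 - 1*64 = 5993815 - 64 = 5993751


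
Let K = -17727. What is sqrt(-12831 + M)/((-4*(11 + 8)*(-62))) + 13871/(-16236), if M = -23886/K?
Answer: -1261/1476 + I*sqrt(447963754053)/27843208 ≈ -0.85434 + 0.024038*I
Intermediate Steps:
M = 7962/5909 (M = -23886/(-17727) = -23886*(-1/17727) = 7962/5909 ≈ 1.3474)
sqrt(-12831 + M)/((-4*(11 + 8)*(-62))) + 13871/(-16236) = sqrt(-12831 + 7962/5909)/((-4*(11 + 8)*(-62))) + 13871/(-16236) = sqrt(-75810417/5909)/((-4*19*(-62))) + 13871*(-1/16236) = (I*sqrt(447963754053)/5909)/((-76*(-62))) - 1261/1476 = (I*sqrt(447963754053)/5909)/4712 - 1261/1476 = (I*sqrt(447963754053)/5909)*(1/4712) - 1261/1476 = I*sqrt(447963754053)/27843208 - 1261/1476 = -1261/1476 + I*sqrt(447963754053)/27843208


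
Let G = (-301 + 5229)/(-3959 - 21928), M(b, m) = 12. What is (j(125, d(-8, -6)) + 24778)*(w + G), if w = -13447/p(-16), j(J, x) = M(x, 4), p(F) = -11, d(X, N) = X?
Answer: 8628116885990/284757 ≈ 3.0300e+7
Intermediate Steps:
j(J, x) = 12
w = 13447/11 (w = -13447/(1*(-11)) = -13447/(-11) = -13447*(-1/11) = 13447/11 ≈ 1222.5)
G = -4928/25887 (G = 4928/(-25887) = 4928*(-1/25887) = -4928/25887 ≈ -0.19037)
(j(125, d(-8, -6)) + 24778)*(w + G) = (12 + 24778)*(13447/11 - 4928/25887) = 24790*(348048281/284757) = 8628116885990/284757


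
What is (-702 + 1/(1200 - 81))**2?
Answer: 617068378369/1252161 ≈ 4.9280e+5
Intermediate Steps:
(-702 + 1/(1200 - 81))**2 = (-702 + 1/1119)**2 = (-785537/1119)**2 = 617068378369/1252161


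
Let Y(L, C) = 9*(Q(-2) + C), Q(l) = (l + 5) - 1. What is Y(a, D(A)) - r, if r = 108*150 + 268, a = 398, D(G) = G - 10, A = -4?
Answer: -16576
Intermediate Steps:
Q(l) = 4 + l (Q(l) = (5 + l) - 1 = 4 + l)
D(G) = -10 + G
Y(L, C) = 18 + 9*C (Y(L, C) = 9*((4 - 2) + C) = 9*(2 + C) = 18 + 9*C)
r = 16468 (r = 16200 + 268 = 16468)
Y(a, D(A)) - r = (18 + 9*(-10 - 4)) - 1*16468 = (18 + 9*(-14)) - 16468 = (18 - 126) - 16468 = -108 - 16468 = -16576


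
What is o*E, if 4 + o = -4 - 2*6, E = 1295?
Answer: -25900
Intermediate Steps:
o = -20 (o = -4 + (-4 - 2*6) = -4 + (-4 - 12) = -4 - 16 = -20)
o*E = -20*1295 = -25900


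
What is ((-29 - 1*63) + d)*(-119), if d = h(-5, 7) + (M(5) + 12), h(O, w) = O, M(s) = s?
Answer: 9520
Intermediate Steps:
d = 12 (d = -5 + (5 + 12) = -5 + 17 = 12)
((-29 - 1*63) + d)*(-119) = ((-29 - 1*63) + 12)*(-119) = ((-29 - 63) + 12)*(-119) = (-92 + 12)*(-119) = -80*(-119) = 9520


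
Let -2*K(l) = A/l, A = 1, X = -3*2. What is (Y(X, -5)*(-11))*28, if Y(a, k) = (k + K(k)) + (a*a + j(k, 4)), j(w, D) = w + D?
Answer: -46354/5 ≈ -9270.8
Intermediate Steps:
X = -6
j(w, D) = D + w
K(l) = -1/(2*l)
Y(a, k) = 4 + a² + 2*k - 1/(2*k) (Y(a, k) = (k - 1/(2*k)) + (a*a + (4 + k)) = (k - 1/(2*k)) + (a² + (4 + k)) = (k - 1/(2*k)) + (4 + k + a²) = 4 + a² + 2*k - 1/(2*k))
(Y(X, -5)*(-11))*28 = ((4 + (-6)² + 2*(-5) - ½/(-5))*(-11))*28 = ((4 + 36 - 10 - ½*(-⅕))*(-11))*28 = ((4 + 36 - 10 + ⅒)*(-11))*28 = ((301/10)*(-11))*28 = -3311/10*28 = -46354/5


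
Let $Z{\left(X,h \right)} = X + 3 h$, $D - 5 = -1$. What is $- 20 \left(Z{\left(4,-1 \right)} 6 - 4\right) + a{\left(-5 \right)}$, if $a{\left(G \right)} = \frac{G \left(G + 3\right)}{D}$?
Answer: $- \frac{75}{2} \approx -37.5$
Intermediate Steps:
$D = 4$ ($D = 5 - 1 = 4$)
$a{\left(G \right)} = \frac{G \left(3 + G\right)}{4}$ ($a{\left(G \right)} = \frac{G \left(G + 3\right)}{4} = G \left(3 + G\right) \frac{1}{4} = \frac{G \left(3 + G\right)}{4}$)
$- 20 \left(Z{\left(4,-1 \right)} 6 - 4\right) + a{\left(-5 \right)} = - 20 \left(\left(4 + 3 \left(-1\right)\right) 6 - 4\right) + \frac{1}{4} \left(-5\right) \left(3 - 5\right) = - 20 \left(\left(4 - 3\right) 6 - 4\right) + \frac{1}{4} \left(-5\right) \left(-2\right) = - 20 \left(1 \cdot 6 - 4\right) + \frac{5}{2} = - 20 \left(6 - 4\right) + \frac{5}{2} = \left(-20\right) 2 + \frac{5}{2} = -40 + \frac{5}{2} = - \frac{75}{2}$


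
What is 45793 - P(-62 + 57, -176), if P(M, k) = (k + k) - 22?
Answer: 46167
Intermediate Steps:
P(M, k) = -22 + 2*k (P(M, k) = 2*k - 22 = -22 + 2*k)
45793 - P(-62 + 57, -176) = 45793 - (-22 + 2*(-176)) = 45793 - (-22 - 352) = 45793 - 1*(-374) = 45793 + 374 = 46167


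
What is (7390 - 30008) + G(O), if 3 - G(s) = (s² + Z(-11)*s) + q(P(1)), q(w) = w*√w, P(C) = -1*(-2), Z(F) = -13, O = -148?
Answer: -46443 - 2*√2 ≈ -46446.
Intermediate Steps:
P(C) = 2
q(w) = w^(3/2)
G(s) = 3 - s² - 2*√2 + 13*s (G(s) = 3 - ((s² - 13*s) + 2^(3/2)) = 3 - ((s² - 13*s) + 2*√2) = 3 - (s² - 13*s + 2*√2) = 3 + (-s² - 2*√2 + 13*s) = 3 - s² - 2*√2 + 13*s)
(7390 - 30008) + G(O) = (7390 - 30008) + (3 - 1*(-148)² - 2*√2 + 13*(-148)) = -22618 + (3 - 1*21904 - 2*√2 - 1924) = -22618 + (3 - 21904 - 2*√2 - 1924) = -22618 + (-23825 - 2*√2) = -46443 - 2*√2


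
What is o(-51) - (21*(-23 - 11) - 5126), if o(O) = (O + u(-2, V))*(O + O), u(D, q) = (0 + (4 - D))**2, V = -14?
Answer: 7370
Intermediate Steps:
u(D, q) = (4 - D)**2
o(O) = 2*O*(36 + O) (o(O) = (O + (-4 - 2)**2)*(O + O) = (O + (-6)**2)*(2*O) = (O + 36)*(2*O) = (36 + O)*(2*O) = 2*O*(36 + O))
o(-51) - (21*(-23 - 11) - 5126) = 2*(-51)*(36 - 51) - (21*(-23 - 11) - 5126) = 2*(-51)*(-15) - (21*(-34) - 5126) = 1530 - (-714 - 5126) = 1530 - 1*(-5840) = 1530 + 5840 = 7370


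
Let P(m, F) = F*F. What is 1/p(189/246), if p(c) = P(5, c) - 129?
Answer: -6724/863427 ≈ -0.0077876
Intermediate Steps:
P(m, F) = F²
p(c) = -129 + c² (p(c) = c² - 129 = -129 + c²)
1/p(189/246) = 1/(-129 + (189/246)²) = 1/(-129 + (189*(1/246))²) = 1/(-129 + (63/82)²) = 1/(-129 + 3969/6724) = 1/(-863427/6724) = -6724/863427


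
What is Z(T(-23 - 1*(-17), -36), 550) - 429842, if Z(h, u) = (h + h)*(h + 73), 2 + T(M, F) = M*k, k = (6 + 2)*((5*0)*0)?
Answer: -430126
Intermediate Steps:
k = 0 (k = 8*(0*0) = 8*0 = 0)
T(M, F) = -2 (T(M, F) = -2 + M*0 = -2 + 0 = -2)
Z(h, u) = 2*h*(73 + h) (Z(h, u) = (2*h)*(73 + h) = 2*h*(73 + h))
Z(T(-23 - 1*(-17), -36), 550) - 429842 = 2*(-2)*(73 - 2) - 429842 = 2*(-2)*71 - 429842 = -284 - 429842 = -430126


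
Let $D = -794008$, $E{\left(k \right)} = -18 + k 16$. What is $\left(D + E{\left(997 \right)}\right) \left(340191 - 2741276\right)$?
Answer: $1868221810290$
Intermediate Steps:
$E{\left(k \right)} = -18 + 16 k$
$\left(D + E{\left(997 \right)}\right) \left(340191 - 2741276\right) = \left(-794008 + \left(-18 + 16 \cdot 997\right)\right) \left(340191 - 2741276\right) = \left(-794008 + \left(-18 + 15952\right)\right) \left(-2401085\right) = \left(-794008 + 15934\right) \left(-2401085\right) = \left(-778074\right) \left(-2401085\right) = 1868221810290$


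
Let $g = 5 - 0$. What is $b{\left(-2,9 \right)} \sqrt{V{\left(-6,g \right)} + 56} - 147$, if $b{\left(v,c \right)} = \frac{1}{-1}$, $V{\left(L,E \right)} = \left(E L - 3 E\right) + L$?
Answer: $-147 - \sqrt{5} \approx -149.24$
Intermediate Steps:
$g = 5$ ($g = 5 + 0 = 5$)
$V{\left(L,E \right)} = L - 3 E + E L$ ($V{\left(L,E \right)} = \left(- 3 E + E L\right) + L = L - 3 E + E L$)
$b{\left(v,c \right)} = -1$
$b{\left(-2,9 \right)} \sqrt{V{\left(-6,g \right)} + 56} - 147 = - \sqrt{\left(-6 - 15 + 5 \left(-6\right)\right) + 56} - 147 = - \sqrt{\left(-6 - 15 - 30\right) + 56} - 147 = - \sqrt{-51 + 56} - 147 = - \sqrt{5} - 147 = -147 - \sqrt{5}$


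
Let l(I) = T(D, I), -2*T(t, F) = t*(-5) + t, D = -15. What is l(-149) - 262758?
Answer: -262788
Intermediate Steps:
T(t, F) = 2*t (T(t, F) = -(t*(-5) + t)/2 = -(-5*t + t)/2 = -(-2)*t = 2*t)
l(I) = -30 (l(I) = 2*(-15) = -30)
l(-149) - 262758 = -30 - 262758 = -262788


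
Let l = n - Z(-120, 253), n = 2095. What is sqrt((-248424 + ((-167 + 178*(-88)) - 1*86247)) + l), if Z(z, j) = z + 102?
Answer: I*sqrt(348389) ≈ 590.25*I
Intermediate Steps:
Z(z, j) = 102 + z
l = 2113 (l = 2095 - (102 - 120) = 2095 - 1*(-18) = 2095 + 18 = 2113)
sqrt((-248424 + ((-167 + 178*(-88)) - 1*86247)) + l) = sqrt((-248424 + ((-167 + 178*(-88)) - 1*86247)) + 2113) = sqrt((-248424 + ((-167 - 15664) - 86247)) + 2113) = sqrt((-248424 + (-15831 - 86247)) + 2113) = sqrt((-248424 - 102078) + 2113) = sqrt(-350502 + 2113) = sqrt(-348389) = I*sqrt(348389)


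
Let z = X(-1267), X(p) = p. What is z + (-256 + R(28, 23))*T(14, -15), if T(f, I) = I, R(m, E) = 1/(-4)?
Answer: 10307/4 ≈ 2576.8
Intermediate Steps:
z = -1267
R(m, E) = -1/4 (R(m, E) = 1*(-1/4) = -1/4)
z + (-256 + R(28, 23))*T(14, -15) = -1267 + (-256 - 1/4)*(-15) = -1267 - 1025/4*(-15) = -1267 + 15375/4 = 10307/4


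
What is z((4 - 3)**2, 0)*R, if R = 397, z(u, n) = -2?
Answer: -794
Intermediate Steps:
z((4 - 3)**2, 0)*R = -2*397 = -794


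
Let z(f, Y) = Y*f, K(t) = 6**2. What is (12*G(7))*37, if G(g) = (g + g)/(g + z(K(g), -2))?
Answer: -6216/65 ≈ -95.631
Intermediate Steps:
K(t) = 36
G(g) = 2*g/(-72 + g) (G(g) = (g + g)/(g - 2*36) = (2*g)/(g - 72) = (2*g)/(-72 + g) = 2*g/(-72 + g))
(12*G(7))*37 = (12*(2*7/(-72 + 7)))*37 = (12*(2*7/(-65)))*37 = (12*(2*7*(-1/65)))*37 = (12*(-14/65))*37 = -168/65*37 = -6216/65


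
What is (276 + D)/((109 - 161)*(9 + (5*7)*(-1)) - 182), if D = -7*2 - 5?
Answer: 257/1170 ≈ 0.21966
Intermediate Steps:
D = -19 (D = -14 - 5 = -19)
(276 + D)/((109 - 161)*(9 + (5*7)*(-1)) - 182) = (276 - 19)/((109 - 161)*(9 + (5*7)*(-1)) - 182) = 257/(-52*(9 + 35*(-1)) - 182) = 257/(-52*(9 - 35) - 182) = 257/(-52*(-26) - 182) = 257/(1352 - 182) = 257/1170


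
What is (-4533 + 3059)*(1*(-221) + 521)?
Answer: -442200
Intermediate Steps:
(-4533 + 3059)*(1*(-221) + 521) = -1474*(-221 + 521) = -1474*300 = -442200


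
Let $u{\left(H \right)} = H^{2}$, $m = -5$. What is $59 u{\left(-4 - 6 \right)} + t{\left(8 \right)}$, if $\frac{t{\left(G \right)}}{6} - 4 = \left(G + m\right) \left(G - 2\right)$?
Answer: $6032$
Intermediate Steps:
$t{\left(G \right)} = 24 + 6 \left(-5 + G\right) \left(-2 + G\right)$ ($t{\left(G \right)} = 24 + 6 \left(G - 5\right) \left(G - 2\right) = 24 + 6 \left(-5 + G\right) \left(-2 + G\right)$)
$59 u{\left(-4 - 6 \right)} + t{\left(8 \right)} = 59 \left(-4 - 6\right)^{2} + \left(84 - 336 + 6 \cdot 8^{2}\right) = 59 \left(-10\right)^{2} + \left(84 - 336 + 6 \cdot 64\right) = 59 \cdot 100 + \left(84 - 336 + 384\right) = 5900 + 132 = 6032$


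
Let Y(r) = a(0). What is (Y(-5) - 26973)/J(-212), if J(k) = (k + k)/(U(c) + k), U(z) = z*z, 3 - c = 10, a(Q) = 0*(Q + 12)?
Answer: -4396599/424 ≈ -10369.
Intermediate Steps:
a(Q) = 0 (a(Q) = 0*(12 + Q) = 0)
Y(r) = 0
c = -7 (c = 3 - 1*10 = 3 - 10 = -7)
U(z) = z²
J(k) = 2*k/(49 + k) (J(k) = (k + k)/((-7)² + k) = (2*k)/(49 + k) = 2*k/(49 + k))
(Y(-5) - 26973)/J(-212) = (0 - 26973)/((2*(-212)/(49 - 212))) = -26973/(2*(-212)/(-163)) = -26973/(2*(-212)*(-1/163)) = -26973/424/163 = -26973*163/424 = -4396599/424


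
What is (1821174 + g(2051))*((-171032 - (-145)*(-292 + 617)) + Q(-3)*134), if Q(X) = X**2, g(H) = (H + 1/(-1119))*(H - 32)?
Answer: -272872136196866/373 ≈ -7.3156e+11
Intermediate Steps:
g(H) = (-32 + H)*(-1/1119 + H) (g(H) = (H - 1/1119)*(-32 + H) = (-1/1119 + H)*(-32 + H) = (-32 + H)*(-1/1119 + H))
(1821174 + g(2051))*((-171032 - (-145)*(-292 + 617)) + Q(-3)*134) = (1821174 + (32/1119 + 2051**2 - 35809/1119*2051))*((-171032 - (-145)*(-292 + 617)) + (-3)**2*134) = (1821174 + (32/1119 + 4206601 - 73444259/1119))*((-171032 - (-145)*325) + 9*134) = (1821174 + 1544580764/373)*((-171032 - 1*(-47125)) + 1206) = 2223878666*((-171032 + 47125) + 1206)/373 = 2223878666*(-123907 + 1206)/373 = (2223878666/373)*(-122701) = -272872136196866/373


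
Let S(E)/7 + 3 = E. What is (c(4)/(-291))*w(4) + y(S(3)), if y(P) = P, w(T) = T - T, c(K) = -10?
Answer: 0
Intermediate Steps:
w(T) = 0
S(E) = -21 + 7*E
(c(4)/(-291))*w(4) + y(S(3)) = -10/(-291)*0 + (-21 + 7*3) = -10*(-1/291)*0 + (-21 + 21) = (10/291)*0 + 0 = 0 + 0 = 0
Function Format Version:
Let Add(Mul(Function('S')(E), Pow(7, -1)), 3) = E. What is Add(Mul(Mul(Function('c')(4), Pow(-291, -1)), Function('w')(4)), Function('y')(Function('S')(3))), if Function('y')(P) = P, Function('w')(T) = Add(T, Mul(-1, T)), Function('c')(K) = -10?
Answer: 0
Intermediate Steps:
Function('w')(T) = 0
Function('S')(E) = Add(-21, Mul(7, E))
Add(Mul(Mul(Function('c')(4), Pow(-291, -1)), Function('w')(4)), Function('y')(Function('S')(3))) = Add(Mul(Mul(-10, Pow(-291, -1)), 0), Add(-21, Mul(7, 3))) = Add(Mul(Mul(-10, Rational(-1, 291)), 0), Add(-21, 21)) = Add(Mul(Rational(10, 291), 0), 0) = Add(0, 0) = 0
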